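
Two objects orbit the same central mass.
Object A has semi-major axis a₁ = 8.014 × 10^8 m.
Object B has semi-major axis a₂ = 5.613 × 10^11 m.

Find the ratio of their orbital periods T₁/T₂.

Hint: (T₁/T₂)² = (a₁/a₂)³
a₁ = 8.014 × 10^8 m
a₂ = 5.613 × 10^11 m
a₁/a₂ = 0.00142776
T₁/T₂ = (a₁/a₂)^(3/2) = (0.00142776)^1.5 = 5.39488 × 10^-5

Final answer: T₁/T₂ = 5.395 × 10^-5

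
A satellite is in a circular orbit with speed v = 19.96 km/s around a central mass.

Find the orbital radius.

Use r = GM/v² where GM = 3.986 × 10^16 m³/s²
v = 19.96 km/s = 19960 m/s
GM = 3.986 × 10^16 m³/s²
v² = 3.98402 × 10^8 m²/s²
r = GM/v² = (3.986 × 10^16) / (3.98402 × 10^8) = 1.0005 × 10^8 m ≈ 100 Mm

Final answer: 100 Mm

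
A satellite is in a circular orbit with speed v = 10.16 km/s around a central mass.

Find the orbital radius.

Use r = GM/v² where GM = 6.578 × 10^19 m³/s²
v = 10.16 km/s = 10160 m/s
GM = 6.578 × 10^19 m³/s²
v² = 1.03226 × 10^8 m²/s²
r = GM/v² = (6.578 × 10^19) / (1.03226 × 10^8) = 6.37245 × 10^11 m ≈ 637.2 Gm

Final answer: 637.2 Gm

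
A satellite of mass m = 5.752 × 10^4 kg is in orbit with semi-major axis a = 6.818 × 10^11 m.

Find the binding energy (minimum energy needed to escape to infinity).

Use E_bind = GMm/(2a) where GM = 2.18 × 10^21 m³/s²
a = 6.818 × 10^11 m
GM = 2.18 × 10^21 m³/s²
m = 5.752 × 10^4 kg
GMm = 2.18 × 10^21 × 57520 = 1.25394 × 10^26 m³·kg/s²
2a = 1.3636 × 10^12 m
E_bind = GMm/(2a) = 9.19578 × 10^13 J ≈ 91.96 TJ

Final answer: 91.96 TJ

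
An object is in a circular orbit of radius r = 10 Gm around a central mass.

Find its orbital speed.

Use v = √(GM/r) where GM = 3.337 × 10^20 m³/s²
r = 10 Gm = 1 × 10^10 m
GM = 3.337 × 10^20 m³/s²
GM/r = (3.337 × 10^20) / (1 × 10^10) = 3.337 × 10^10 m²/s²
v = √(GM/r) = 182675 m/s ≈ 182.7 km/s

Final answer: 182.7 km/s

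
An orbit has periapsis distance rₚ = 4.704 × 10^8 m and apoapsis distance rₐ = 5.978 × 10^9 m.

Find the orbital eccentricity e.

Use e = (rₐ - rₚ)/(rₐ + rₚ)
rₚ = 4.704 × 10^8 m
rₐ = 5.978 × 10^9 m
rₐ − rₚ = 5.5076 × 10^9 m
rₐ + rₚ = 6.4484 × 10^9 m
e = (rₐ − rₚ)/(rₐ + rₚ) = 0.854103

Final answer: e = 0.8541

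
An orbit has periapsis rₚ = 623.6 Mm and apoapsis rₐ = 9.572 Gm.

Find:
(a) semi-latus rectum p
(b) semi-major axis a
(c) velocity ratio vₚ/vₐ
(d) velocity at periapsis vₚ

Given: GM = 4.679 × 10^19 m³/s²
rₚ = 623.6 Mm = 6.236 × 10^8 m
rₐ = 9.572 Gm = 9.572 × 10^9 m
GM = 4.679 × 10^19 m³/s²
a = (rₚ + rₐ)/2 = 5.0978 × 10^9 m
e = (rₐ − rₚ)/(rₐ + rₚ) = (8.9484 × 10^9) / (1.01956 × 10^10) = 0.877673
(a) 1 − e² = 0.229691;  p = a(1 − e²) = 5.0978 × 10^9 × 0.229691 = 1.17092 × 10^9 m ≈ 1.171 Gm
(b) a = 5.0978 × 10^9 m ≈ 5.098 Gm
(c) vₚ/vₐ = rₐ/rₚ (angular momentum) = (9.572 × 10^9) / (6.236 × 10^8) = 15.3496 ≈ 15.35
(d) vₚ² = GM (2/rₚ − 1/a) = 4.679 × 10^19 × (3.20718 × 10^-9 − 1.96163 × 10^-10) = 1.40886 × 10^11 m²/s²;  vₚ = 375347 m/s ≈ 375.3 km/s

Final answer:
(a) semi-latus rectum p = 1.171 Gm
(b) semi-major axis a = 5.098 Gm
(c) velocity ratio vₚ/vₐ = 15.35
(d) velocity at periapsis vₚ = 375.3 km/s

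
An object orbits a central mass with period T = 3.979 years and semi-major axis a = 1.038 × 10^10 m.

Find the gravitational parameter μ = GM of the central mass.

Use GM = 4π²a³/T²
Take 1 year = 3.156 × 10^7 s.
T = 3.979 years = 1.25577 × 10^8 s
a = 1.038 × 10^10 m
a³ = 1.11839 × 10^30 m³
T² = 1.57696 × 10^16 s²
GM = 4π² × (1.11839 × 10^30) / (1.57696 × 10^16) = 2.79982 × 10^15 m³/s²
GM ≈ 2.8 × 10^15 m³/s²

Final answer: GM = 2.8 × 10^15 m³/s²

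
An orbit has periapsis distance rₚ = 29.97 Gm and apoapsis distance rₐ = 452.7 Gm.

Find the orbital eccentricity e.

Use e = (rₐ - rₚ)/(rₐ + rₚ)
rₚ = 29.97 Gm = 2.997 × 10^10 m
rₐ = 452.7 Gm = 4.527 × 10^11 m
rₐ − rₚ = 4.2273 × 10^11 m
rₐ + rₚ = 4.8267 × 10^11 m
e = (rₐ − rₚ)/(rₐ + rₚ) = 0.875816

Final answer: e = 0.8758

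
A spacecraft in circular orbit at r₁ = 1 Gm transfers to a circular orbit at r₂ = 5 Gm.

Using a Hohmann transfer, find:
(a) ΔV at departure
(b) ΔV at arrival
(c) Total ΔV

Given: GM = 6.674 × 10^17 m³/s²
r₁ = 1 Gm = 1 × 10^9 m
r₂ = 5 Gm = 5 × 10^9 m
GM = 6.674 × 10^17 m³/s²
Transfer ellipse: a_t = (r₁ + r₂)/2 = 3 × 10^9 m
Circular speed at r₁: v₁ = √(GM/r₁) = 25834.1 m/s
Transfer speed at r₁ (periapsis): v₁ₜ = √(GM(2/r₁ − 1/a_t)) = 33351.7 m/s
(a) ΔV₁ = v₁ₜ − v₁ = 7517.58 m/s ≈ 7.518 km/s
Circular speed at r₂: v₂ = √(GM/r₂) = 11553.4 m/s
Transfer speed at r₂ (apoapsis): v₂ₜ = √(GM(2/r₂ − 1/a_t)) = 6670.33 m/s
(b) ΔV₂ = v₂ − v₂ₜ = 4883.02 m/s ≈ 4.883 km/s
(c) ΔV_total = ΔV₁ + ΔV₂ = 12400.6 m/s ≈ 12.4 km/s

Final answer:
(a) ΔV₁ = 7.518 km/s
(b) ΔV₂ = 4.883 km/s
(c) ΔV_total = 12.4 km/s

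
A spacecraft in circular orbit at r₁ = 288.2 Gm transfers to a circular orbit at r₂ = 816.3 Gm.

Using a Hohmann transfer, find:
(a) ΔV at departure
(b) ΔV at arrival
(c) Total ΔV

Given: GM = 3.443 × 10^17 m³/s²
r₁ = 288.2 Gm = 2.882 × 10^11 m
r₂ = 816.3 Gm = 8.163 × 10^11 m
GM = 3.443 × 10^17 m³/s²
Transfer ellipse: a_t = (r₁ + r₂)/2 = 5.5225 × 10^11 m
Circular speed at r₁: v₁ = √(GM/r₁) = 1093 m/s
Transfer speed at r₁ (periapsis): v₁ₜ = √(GM(2/r₁ − 1/a_t)) = 1328.86 m/s
(a) ΔV₁ = v₁ₜ − v₁ = 235.855 m/s ≈ 235.9 m/s
Circular speed at r₂: v₂ = √(GM/r₂) = 649.447 m/s
Transfer speed at r₂ (apoapsis): v₂ₜ = √(GM(2/r₂ − 1/a_t)) = 469.162 m/s
(b) ΔV₂ = v₂ − v₂ₜ = 180.285 m/s ≈ 180.3 m/s
(c) ΔV_total = ΔV₁ + ΔV₂ = 416.139 m/s ≈ 416.1 m/s

Final answer:
(a) ΔV₁ = 235.9 m/s
(b) ΔV₂ = 180.3 m/s
(c) ΔV_total = 416.1 m/s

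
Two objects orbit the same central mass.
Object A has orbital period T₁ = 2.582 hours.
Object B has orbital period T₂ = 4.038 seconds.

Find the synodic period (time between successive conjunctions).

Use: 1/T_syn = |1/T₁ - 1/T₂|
T₁ = 2.582 hours = 9295.2 s
T₂ = 4.038 seconds
1/T₁ = 0.000107582 s⁻¹
1/T₂ = 0.247647 s⁻¹
|1/T₁ − 1/T₂| = 0.24754 s⁻¹
T_syn = 1 / |1/T₁ − 1/T₂| = 4.03975 s ≈ 4.04 seconds

Final answer: T_syn = 4.04 seconds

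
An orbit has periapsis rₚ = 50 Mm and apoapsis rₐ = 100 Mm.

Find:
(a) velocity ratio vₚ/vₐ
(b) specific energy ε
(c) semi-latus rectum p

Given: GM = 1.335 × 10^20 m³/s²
rₚ = 50 Mm = 5 × 10^7 m
rₐ = 100 Mm = 1 × 10^8 m
GM = 1.335 × 10^20 m³/s²
a = (rₚ + rₐ)/2 = 7.5 × 10^7 m
e = (rₐ − rₚ)/(rₐ + rₚ) = (5 × 10^7) / (1.5 × 10^8) = 0.333333
(a) vₚ/vₐ = rₐ/rₚ (angular momentum) = (1 × 10^8) / (5 × 10^7) = 2 ≈ 2
(b) 2a = 1.5 × 10^8 m;  ε = −GM/(2a) = -8.9 × 10^11 J/kg ≈ -890 GJ/kg
(c) 1 − e² = 0.888889;  p = a(1 − e²) = 7.5 × 10^7 × 0.888889 = 6.66667 × 10^7 m ≈ 66.67 Mm

Final answer:
(a) velocity ratio vₚ/vₐ = 2
(b) specific energy ε = -890 GJ/kg
(c) semi-latus rectum p = 66.67 Mm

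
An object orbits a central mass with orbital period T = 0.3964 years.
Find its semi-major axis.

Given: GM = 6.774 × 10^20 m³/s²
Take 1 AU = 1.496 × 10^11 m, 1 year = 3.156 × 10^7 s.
T = 0.3964 years = 1.25104 × 10^7 s
GM = 6.774 × 10^20 m³/s²
Kepler's third law: a³ = GM T² / (4π²)
T² = 1.5651 × 10^14 s²
a³ = (6.774 × 10^20) × (1.5651 × 10^14) / (4π²) = 2.68551 × 10^33 m³
a = (a³)^(1/3) = 1.38998 × 10^11 m ≈ 0.9291 AU

Final answer: 0.9291 AU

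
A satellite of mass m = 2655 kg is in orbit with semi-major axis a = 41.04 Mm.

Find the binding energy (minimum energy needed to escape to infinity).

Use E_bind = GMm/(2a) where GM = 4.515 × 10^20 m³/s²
a = 41.04 Mm = 4.104 × 10^7 m
GM = 4.515 × 10^20 m³/s²
m = 2655 kg
GMm = 4.515 × 10^20 × 2655 = 1.19873 × 10^24 m³·kg/s²
2a = 8.208 × 10^7 m
E_bind = GMm/(2a) = 1.46044 × 10^16 J ≈ 14.6 PJ

Final answer: 14.6 PJ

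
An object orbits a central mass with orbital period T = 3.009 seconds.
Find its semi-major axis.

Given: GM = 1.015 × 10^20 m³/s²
T = 3.009 seconds
GM = 1.015 × 10^20 m³/s²
Kepler's third law: a³ = GM T² / (4π²)
T² = 9.05408 s²
a³ = (1.015 × 10^20) × 9.05408 / (4π²) = 2.32783 × 10^19 m³
a = (a³)^(1/3) = 2.85529 × 10^6 m ≈ 2.855 × 10^6 m

Final answer: 2.855 × 10^6 m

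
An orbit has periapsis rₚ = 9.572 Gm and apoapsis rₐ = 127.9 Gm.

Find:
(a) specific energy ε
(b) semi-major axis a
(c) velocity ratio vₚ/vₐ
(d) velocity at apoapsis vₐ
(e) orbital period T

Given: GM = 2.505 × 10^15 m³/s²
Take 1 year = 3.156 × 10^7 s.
rₚ = 9.572 Gm = 9.572 × 10^9 m
rₐ = 127.9 Gm = 1.279 × 10^11 m
GM = 2.505 × 10^15 m³/s²
a = (rₚ + rₐ)/2 = 6.8736 × 10^10 m
e = (rₐ − rₚ)/(rₐ + rₚ) = (1.18328 × 10^11) / (1.37472 × 10^11) = 0.860743
(a) 2a = 1.37472 × 10^11 m;  ε = −GM/(2a) = -18221.9 J/kg ≈ -18.22 kJ/kg
(b) a = 6.8736 × 10^10 m ≈ 68.74 Gm
(c) vₚ/vₐ = rₐ/rₚ (angular momentum) = (1.279 × 10^11) / (9.572 × 10^9) = 13.3619 ≈ 13.36
(d) vₐ² = GM (2/rₐ − 1/a) = 2.505 × 10^15 × (1.56372 × 10^-11 − 1.45484 × 10^-11) = 2727.44 m²/s²;  vₐ = 52.2249 m/s ≈ 52.22 m/s
(e) a³ = 3.24753 × 10^32 m³;  T = 2π √(a³/GM) = 2π × 3.60058 × 10^8 s = 2.26231 × 10^9 s ≈ 71.68 years

Final answer:
(a) specific energy ε = -18.22 kJ/kg
(b) semi-major axis a = 68.74 Gm
(c) velocity ratio vₚ/vₐ = 13.36
(d) velocity at apoapsis vₐ = 52.22 m/s
(e) orbital period T = 71.68 years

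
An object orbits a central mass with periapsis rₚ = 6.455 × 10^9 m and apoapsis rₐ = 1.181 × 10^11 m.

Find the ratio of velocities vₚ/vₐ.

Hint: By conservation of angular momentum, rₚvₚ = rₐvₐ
rₚ = 6.455 × 10^9 m
rₐ = 1.181 × 10^11 m
rₚvₚ = rₐvₐ  ⇒  vₚ/vₐ = rₐ/rₚ
vₚ/vₐ = (1.181 × 10^11) / (6.455 × 10^9) = 18.2959

Final answer: vₚ/vₐ = 18.3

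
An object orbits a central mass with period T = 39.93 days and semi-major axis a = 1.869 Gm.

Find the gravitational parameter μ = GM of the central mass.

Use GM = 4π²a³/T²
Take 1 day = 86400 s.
T = 39.93 days = 3.44995 × 10^6 s
a = 1.869 Gm = 1.869 × 10^9 m
a³ = 6.52872 × 10^27 m³
T² = 1.19022 × 10^13 s²
GM = 4π² × (6.52872 × 10^27) / (1.19022 × 10^13) = 2.16552 × 10^16 m³/s²
GM ≈ 2.166 × 10^16 m³/s²

Final answer: GM = 2.166 × 10^16 m³/s²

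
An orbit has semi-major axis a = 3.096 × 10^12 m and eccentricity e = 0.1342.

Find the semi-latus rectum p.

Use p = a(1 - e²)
a = 3.096 × 10^12 m
e = 0.1342,  e² = 0.0180096,  1 − e² = 0.98199
p = a(1 − e²) = 3.096 × 10^12 m × 0.98199 = 3.04024 × 10^12 m ≈ 3.04 × 10^12 m

Final answer: p = 3.04 × 10^12 m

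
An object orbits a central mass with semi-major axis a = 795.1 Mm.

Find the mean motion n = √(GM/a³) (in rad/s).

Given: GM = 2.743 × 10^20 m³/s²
a = 795.1 Mm = 7.951 × 10^8 m
GM = 2.743 × 10^20 m³/s²
a³ = 5.0265 × 10^26 m³
GM/a³ = (2.743 × 10^20) / (5.0265 × 10^26) = 5.45708 × 10^-7 s⁻²
n = √(GM/a³) = 0.000738721 rad/s ≈ 0.0007387 rad/s

Final answer: n = 0.0007387 rad/s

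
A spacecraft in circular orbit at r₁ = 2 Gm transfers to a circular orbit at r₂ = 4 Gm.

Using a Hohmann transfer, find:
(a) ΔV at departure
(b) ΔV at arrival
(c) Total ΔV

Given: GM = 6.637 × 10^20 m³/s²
r₁ = 2 Gm = 2 × 10^9 m
r₂ = 4 Gm = 4 × 10^9 m
GM = 6.637 × 10^20 m³/s²
Transfer ellipse: a_t = (r₁ + r₂)/2 = 3 × 10^9 m
Circular speed at r₁: v₁ = √(GM/r₁) = 576064 m/s
Transfer speed at r₁ (periapsis): v₁ₜ = √(GM(2/r₁ − 1/a_t)) = 665182 m/s
(a) ΔV₁ = v₁ₜ − v₁ = 89117.4 m/s ≈ 89.12 km/s
Circular speed at r₂: v₂ = √(GM/r₂) = 407339 m/s
Transfer speed at r₂ (apoapsis): v₂ₜ = √(GM(2/r₂ − 1/a_t)) = 332591 m/s
(b) ΔV₂ = v₂ − v₂ₜ = 74748.1 m/s ≈ 74.75 km/s
(c) ΔV_total = ΔV₁ + ΔV₂ = 163866 m/s ≈ 163.9 km/s

Final answer:
(a) ΔV₁ = 89.12 km/s
(b) ΔV₂ = 74.75 km/s
(c) ΔV_total = 163.9 km/s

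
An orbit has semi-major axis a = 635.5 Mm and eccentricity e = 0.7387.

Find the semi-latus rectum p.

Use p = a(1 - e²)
a = 635.5 Mm = 6.355 × 10^8 m
e = 0.7387,  e² = 0.545678,  1 − e² = 0.454322
p = a(1 − e²) = 6.355 × 10^8 m × 0.454322 = 2.88722 × 10^8 m ≈ 288.7 Mm

Final answer: p = 288.7 Mm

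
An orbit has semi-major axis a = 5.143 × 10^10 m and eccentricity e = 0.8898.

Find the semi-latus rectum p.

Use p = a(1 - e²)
a = 5.143 × 10^10 m
e = 0.8898,  e² = 0.791744,  1 − e² = 0.208256
p = a(1 − e²) = 5.143 × 10^10 m × 0.208256 = 1.07106 × 10^10 m ≈ 1.071 × 10^10 m

Final answer: p = 1.071 × 10^10 m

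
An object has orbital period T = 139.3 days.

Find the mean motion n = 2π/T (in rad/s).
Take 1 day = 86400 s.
T = 139.3 days = 1.20355 × 10^7 s
n = 2π / (1.20355 × 10^7 s) = 5.22053 × 10^-7 rad/s ≈ 5.221 × 10^-7 rad/s

Final answer: n = 5.221 × 10^-7 rad/s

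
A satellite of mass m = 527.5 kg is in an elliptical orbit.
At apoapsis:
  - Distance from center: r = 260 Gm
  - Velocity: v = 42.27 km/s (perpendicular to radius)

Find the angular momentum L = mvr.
r = 260 Gm = 2.6 × 10^11 m
v = 42.27 km/s = 42270 m/s
vr = 42270 × 2.6 × 10^11 = 1.09902 × 10^16 m²/s
L = m × vr = 527.5 × 1.09902 × 10^16 = 5.79733 × 10^18 kg·m²/s ≈ 5.797 × 10^18 kg·m²/s

Final answer: L = 5.797 × 10^18 kg·m²/s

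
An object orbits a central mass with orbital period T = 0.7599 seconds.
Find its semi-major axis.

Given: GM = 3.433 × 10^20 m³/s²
T = 0.7599 seconds
GM = 3.433 × 10^20 m³/s²
Kepler's third law: a³ = GM T² / (4π²)
T² = 0.577448 s²
a³ = (3.433 × 10^20) × 0.577448 / (4π²) = 5.02142 × 10^18 m³
a = (a³)^(1/3) = 1.71241 × 10^6 m ≈ 1.712 Mm

Final answer: 1.712 Mm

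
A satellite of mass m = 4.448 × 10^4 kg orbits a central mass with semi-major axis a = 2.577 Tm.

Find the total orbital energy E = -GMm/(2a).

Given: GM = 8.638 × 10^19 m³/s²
a = 2.577 Tm = 2.577 × 10^12 m
GM = 8.638 × 10^19 m³/s²
2a = 5.154 × 10^12 m
GMm = 8.638 × 10^19 × 44480 = 3.84218 × 10^24 m³·kg/s²
E = −GMm/(2a) = -7.45476 × 10^11 J ≈ -745.5 GJ

Final answer: -745.5 GJ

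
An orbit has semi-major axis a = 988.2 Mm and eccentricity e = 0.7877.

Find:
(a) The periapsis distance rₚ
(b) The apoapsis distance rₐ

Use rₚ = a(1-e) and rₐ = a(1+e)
a = 988.2 Mm = 9.882 × 10^8 m
e = 0.7877:  1 − e = 0.2123,  1 + e = 1.7877
(a) rₚ = a(1 − e) = 9.882 × 10^8 m × 0.2123 = 2.09795 × 10^8 m ≈ 209.8 Mm
(b) rₐ = a(1 + e) = 9.882 × 10^8 m × 1.7877 = 1.76661 × 10^9 m ≈ 1.767 Gm

Final answer:
(a) rₚ = 209.8 Mm
(b) rₐ = 1.767 Gm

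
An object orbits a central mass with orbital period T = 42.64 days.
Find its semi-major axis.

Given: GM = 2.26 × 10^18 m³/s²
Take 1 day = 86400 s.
T = 42.64 days = 3.6841 × 10^6 s
GM = 2.26 × 10^18 m³/s²
Kepler's third law: a³ = GM T² / (4π²)
T² = 1.35726 × 10^13 s²
a³ = (2.26 × 10^18) × (1.35726 × 10^13) / (4π²) = 7.76981 × 10^29 m³
a = (a³)^(1/3) = 9.19327 × 10^9 m ≈ 9.193 Gm

Final answer: 9.193 Gm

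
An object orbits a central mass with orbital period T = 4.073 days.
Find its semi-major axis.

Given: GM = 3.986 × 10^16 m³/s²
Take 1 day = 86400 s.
T = 4.073 days = 351907 s
GM = 3.986 × 10^16 m³/s²
Kepler's third law: a³ = GM T² / (4π²)
T² = 1.23839 × 10^11 s²
a³ = (3.986 × 10^16) × (1.23839 × 10^11) / (4π²) = 1.25036 × 10^26 m³
a = (a³)^(1/3) = 5.00048 × 10^8 m ≈ 500 Mm

Final answer: 500 Mm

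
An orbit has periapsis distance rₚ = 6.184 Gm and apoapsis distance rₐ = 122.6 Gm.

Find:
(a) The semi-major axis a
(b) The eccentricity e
rₚ = 6.184 Gm = 6.184 × 10^9 m
rₐ = 122.6 Gm = 1.226 × 10^11 m
(a) a = (rₚ + rₐ)/2 = 6.4392 × 10^10 m ≈ 64.39 Gm
(b) e = (rₐ − rₚ)/(rₐ + rₚ) = (1.16416 × 10^11) / (1.28784 × 10^11) = 0.903963

Final answer:
(a) a = 64.39 Gm
(b) e = 0.904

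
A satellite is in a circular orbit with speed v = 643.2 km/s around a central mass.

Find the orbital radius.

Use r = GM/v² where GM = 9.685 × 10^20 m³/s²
v = 643.2 km/s = 643200 m/s
GM = 9.685 × 10^20 m³/s²
v² = 4.13706 × 10^11 m²/s²
r = GM/v² = (9.685 × 10^20) / (4.13706 × 10^11) = 2.34103 × 10^9 m ≈ 2.341 Gm

Final answer: 2.341 Gm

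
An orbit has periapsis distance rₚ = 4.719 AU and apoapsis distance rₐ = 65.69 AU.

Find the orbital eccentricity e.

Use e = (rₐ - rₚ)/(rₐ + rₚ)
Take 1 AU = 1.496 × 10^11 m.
rₚ = 4.719 AU = 7.05962 × 10^11 m
rₐ = 65.69 AU = 9.82722 × 10^12 m
rₐ − rₚ = 9.12126 × 10^12 m
rₐ + rₚ = 1.05332 × 10^13 m
e = (rₐ − rₚ)/(rₐ + rₚ) = 0.865955

Final answer: e = 0.866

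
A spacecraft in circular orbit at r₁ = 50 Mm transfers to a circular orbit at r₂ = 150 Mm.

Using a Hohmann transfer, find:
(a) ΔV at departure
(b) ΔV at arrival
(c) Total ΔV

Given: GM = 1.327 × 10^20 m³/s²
r₁ = 50 Mm = 5 × 10^7 m
r₂ = 150 Mm = 1.5 × 10^8 m
GM = 1.327 × 10^20 m³/s²
Transfer ellipse: a_t = (r₁ + r₂)/2 = 1 × 10^8 m
Circular speed at r₁: v₁ = √(GM/r₁) = 1.62911 × 10^6 m/s
Transfer speed at r₁ (periapsis): v₁ₜ = √(GM(2/r₁ − 1/a_t)) = 1.99524 × 10^6 m/s
(a) ΔV₁ = v₁ₜ − v₁ = 366134 m/s ≈ 366.1 km/s
Circular speed at r₂: v₂ = √(GM/r₂) = 940567 m/s
Transfer speed at r₂ (apoapsis): v₂ₜ = √(GM(2/r₂ − 1/a_t)) = 665081 m/s
(b) ΔV₂ = v₂ − v₂ₜ = 275486 m/s ≈ 275.5 km/s
(c) ΔV_total = ΔV₁ + ΔV₂ = 641620 m/s ≈ 641.6 km/s

Final answer:
(a) ΔV₁ = 366.1 km/s
(b) ΔV₂ = 275.5 km/s
(c) ΔV_total = 641.6 km/s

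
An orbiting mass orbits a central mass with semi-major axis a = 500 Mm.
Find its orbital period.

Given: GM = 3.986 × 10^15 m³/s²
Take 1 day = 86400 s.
a = 500 Mm = 5 × 10^8 m
GM = 3.986 × 10^15 m³/s²
a³ = 1.25 × 10^26 m³
T = 2π √(a³/GM) = 2π √((1.25 × 10^26) / (3.986 × 10^15)) = 2π × 177087 s
T = 1.11267 × 10^6 s ≈ 12.88 days

Final answer: 12.88 days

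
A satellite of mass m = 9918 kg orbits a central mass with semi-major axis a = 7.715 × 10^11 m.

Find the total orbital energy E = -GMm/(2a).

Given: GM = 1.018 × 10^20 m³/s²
a = 7.715 × 10^11 m
GM = 1.018 × 10^20 m³/s²
2a = 1.543 × 10^12 m
GMm = 1.018 × 10^20 × 9918 = 1.00965 × 10^24 m³·kg/s²
E = −GMm/(2a) = -6.54344 × 10^11 J ≈ -654.3 GJ

Final answer: -654.3 GJ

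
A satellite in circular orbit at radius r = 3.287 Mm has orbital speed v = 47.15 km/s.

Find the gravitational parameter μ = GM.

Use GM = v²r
r = 3.287 Mm = 3.287 × 10^6 m
v = 47.15 km/s = 47150 m/s
v² = 2.22312 × 10^9 m²/s²
GM = v²r = 2.22312 × 10^9 × 3.287 × 10^6 = 7.3074 × 10^15 m³/s²
GM ≈ 7.307 × 10^15 m³/s²

Final answer: GM = 7.307 × 10^15 m³/s²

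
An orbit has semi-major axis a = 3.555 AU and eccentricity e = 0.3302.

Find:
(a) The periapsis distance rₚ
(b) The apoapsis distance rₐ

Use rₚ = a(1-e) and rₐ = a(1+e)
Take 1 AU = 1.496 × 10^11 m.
a = 3.555 AU = 5.31828 × 10^11 m
e = 0.3302:  1 − e = 0.6698,  1 + e = 1.3302
(a) rₚ = a(1 − e) = 5.31828 × 10^11 m × 0.6698 = 3.56218 × 10^11 m ≈ 2.381 AU
(b) rₐ = a(1 + e) = 5.31828 × 10^11 m × 1.3302 = 7.07438 × 10^11 m ≈ 4.729 AU

Final answer:
(a) rₚ = 2.381 AU
(b) rₐ = 4.729 AU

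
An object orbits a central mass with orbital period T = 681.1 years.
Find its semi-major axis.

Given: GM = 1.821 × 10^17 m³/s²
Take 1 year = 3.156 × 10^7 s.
T = 681.1 years = 2.14955 × 10^10 s
GM = 1.821 × 10^17 m³/s²
Kepler's third law: a³ = GM T² / (4π²)
T² = 4.62057 × 10^20 s²
a³ = (1.821 × 10^17) × (4.62057 × 10^20) / (4π²) = 2.13131 × 10^36 m³
a = (a³)^(1/3) = 1.28691 × 10^12 m ≈ 1.287 Tm

Final answer: 1.287 Tm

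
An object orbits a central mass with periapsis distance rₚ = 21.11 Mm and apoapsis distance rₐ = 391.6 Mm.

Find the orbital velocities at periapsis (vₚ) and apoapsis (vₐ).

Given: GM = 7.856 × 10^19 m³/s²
rₚ = 21.11 Mm = 2.111 × 10^7 m
rₐ = 391.6 Mm = 3.916 × 10^8 m
GM = 7.856 × 10^19 m³/s²
a = (rₚ + rₐ)/2 = 2.06355 × 10^8 m
Vis-viva: v² = GM (2/r − 1/a)
vₚ² = 7.856 × 10^19 × (9.47418 × 10^-8 − 4.84602 × 10^-9) = 7.06221 × 10^12 m²/s²
vₚ = 2.65748 × 10^6 m/s ≈ 2657 km/s
vₐ² = 7.856 × 10^19 × (5.10725 × 10^-9 − 4.84602 × 10^-9) = 2.05226 × 10^10 m²/s²
vₐ = 143257 m/s ≈ 143.3 km/s

Final answer: vₚ = 2657 km/s, vₐ = 143.3 km/s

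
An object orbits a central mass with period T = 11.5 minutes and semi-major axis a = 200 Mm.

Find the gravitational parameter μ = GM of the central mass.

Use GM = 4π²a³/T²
T = 11.5 minutes = 690 s
a = 200 Mm = 2 × 10^8 m
a³ = 8 × 10^24 m³
T² = 476100 s²
GM = 4π² × (8 × 10^24) / 476100 = 6.63363 × 10^20 m³/s²
GM ≈ 6.634 × 10^20 m³/s²

Final answer: GM = 6.634 × 10^20 m³/s²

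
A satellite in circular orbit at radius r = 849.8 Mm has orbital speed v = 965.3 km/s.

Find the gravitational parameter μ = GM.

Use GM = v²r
r = 849.8 Mm = 8.498 × 10^8 m
v = 965.3 km/s = 965300 m/s
v² = 9.31804 × 10^11 m²/s²
GM = v²r = 9.31804 × 10^11 × 8.498 × 10^8 = 7.91847 × 10^20 m³/s²
GM ≈ 7.918 × 10^20 m³/s²

Final answer: GM = 7.918 × 10^20 m³/s²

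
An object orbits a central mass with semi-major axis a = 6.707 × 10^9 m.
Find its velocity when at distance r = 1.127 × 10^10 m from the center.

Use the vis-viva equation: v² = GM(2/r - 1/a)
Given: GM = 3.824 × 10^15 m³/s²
a = 6.707 × 10^9 m
r = 1.127 × 10^10 m
GM = 3.824 × 10^15 m³/s²
2/r − 1/a = 1.77462 × 10^-10 − 1.49098 × 10^-10 = 2.83643 × 10^-11 m⁻¹
v² = GM (2/r − 1/a) = 108465 m²/s²
v = 329.341 m/s ≈ 329.3 m/s

Final answer: 329.3 m/s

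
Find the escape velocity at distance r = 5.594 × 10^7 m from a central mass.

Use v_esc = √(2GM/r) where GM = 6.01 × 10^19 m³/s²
r = 5.594 × 10^7 m
GM = 6.01 × 10^19 m³/s²
2GM/r = 2 × (6.01 × 10^19) / (5.594 × 10^7) = 2.14873 × 10^12 m²/s²
v_esc = √(2GM/r) = 1.46585 × 10^6 m/s ≈ 1466 km/s

Final answer: 1466 km/s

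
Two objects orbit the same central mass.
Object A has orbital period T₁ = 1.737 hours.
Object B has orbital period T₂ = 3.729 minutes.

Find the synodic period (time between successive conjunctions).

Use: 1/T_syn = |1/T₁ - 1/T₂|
T₁ = 1.737 hours = 6253.2 s
T₂ = 3.729 minutes = 223.74 s
1/T₁ = 0.000159918 s⁻¹
1/T₂ = 0.00446947 s⁻¹
|1/T₁ − 1/T₂| = 0.00430956 s⁻¹
T_syn = 1 / |1/T₁ − 1/T₂| = 232.042 s ≈ 3.867 minutes

Final answer: T_syn = 3.867 minutes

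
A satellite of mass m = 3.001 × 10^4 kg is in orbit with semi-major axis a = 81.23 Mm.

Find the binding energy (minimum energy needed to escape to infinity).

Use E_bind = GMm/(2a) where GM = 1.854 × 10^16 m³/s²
a = 81.23 Mm = 8.123 × 10^7 m
GM = 1.854 × 10^16 m³/s²
m = 3.001 × 10^4 kg
GMm = 1.854 × 10^16 × 30010 = 5.56385 × 10^20 m³·kg/s²
2a = 1.6246 × 10^8 m
E_bind = GMm/(2a) = 3.42475 × 10^12 J ≈ 3.425 TJ

Final answer: 3.425 TJ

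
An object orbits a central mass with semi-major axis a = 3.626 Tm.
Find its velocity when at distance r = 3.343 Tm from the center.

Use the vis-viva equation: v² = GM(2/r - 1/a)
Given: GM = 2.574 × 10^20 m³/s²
a = 3.626 Tm = 3.626 × 10^12 m
r = 3.343 Tm = 3.343 × 10^12 m
GM = 2.574 × 10^20 m³/s²
2/r − 1/a = 5.98265 × 10^-13 − 2.75786 × 10^-13 = 3.22479 × 10^-13 m⁻¹
v² = GM (2/r − 1/a) = 8.30061 × 10^7 m²/s²
v = 9110.77 m/s ≈ 9.111 km/s

Final answer: 9.111 km/s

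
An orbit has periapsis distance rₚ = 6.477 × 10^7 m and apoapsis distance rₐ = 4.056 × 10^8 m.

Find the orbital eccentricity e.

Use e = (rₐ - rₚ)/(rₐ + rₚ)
rₚ = 6.477 × 10^7 m
rₐ = 4.056 × 10^8 m
rₐ − rₚ = 3.4083 × 10^8 m
rₐ + rₚ = 4.7037 × 10^8 m
e = (rₐ − rₚ)/(rₐ + rₚ) = 0.7246

Final answer: e = 0.7246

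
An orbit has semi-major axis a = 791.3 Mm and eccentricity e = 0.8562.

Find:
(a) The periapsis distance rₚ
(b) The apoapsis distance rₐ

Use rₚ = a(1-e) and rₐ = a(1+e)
a = 791.3 Mm = 7.913 × 10^8 m
e = 0.8562:  1 − e = 0.1438,  1 + e = 1.8562
(a) rₚ = a(1 − e) = 7.913 × 10^8 m × 0.1438 = 1.13789 × 10^8 m ≈ 113.8 Mm
(b) rₐ = a(1 + e) = 7.913 × 10^8 m × 1.8562 = 1.46881 × 10^9 m ≈ 1.469 Gm

Final answer:
(a) rₚ = 113.8 Mm
(b) rₐ = 1.469 Gm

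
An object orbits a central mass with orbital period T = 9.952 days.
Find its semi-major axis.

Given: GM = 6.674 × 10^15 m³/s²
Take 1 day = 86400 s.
T = 9.952 days = 859853 s
GM = 6.674 × 10^15 m³/s²
Kepler's third law: a³ = GM T² / (4π²)
T² = 7.39347 × 10^11 s²
a³ = (6.674 × 10^15) × (7.39347 × 10^11) / (4π²) = 1.2499 × 10^26 m³
a = (a³)^(1/3) = 4.99986 × 10^8 m ≈ 500 Mm

Final answer: 500 Mm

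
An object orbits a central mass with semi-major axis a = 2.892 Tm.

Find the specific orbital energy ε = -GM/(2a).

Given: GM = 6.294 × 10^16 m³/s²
a = 2.892 Tm = 2.892 × 10^12 m
GM = 6.294 × 10^16 m³/s²
2a = 5.784 × 10^12 m
ε = −GM/(2a) = -10881.7 J/kg ≈ -10.88 kJ/kg

Final answer: -10.88 kJ/kg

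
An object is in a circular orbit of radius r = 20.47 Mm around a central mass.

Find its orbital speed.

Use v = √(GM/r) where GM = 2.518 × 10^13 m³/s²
r = 20.47 Mm = 2.047 × 10^7 m
GM = 2.518 × 10^13 m³/s²
GM/r = (2.518 × 10^13) / (2.047 × 10^7) = 1.23009 × 10^6 m²/s²
v = √(GM/r) = 1109.1 m/s ≈ 1.109 km/s

Final answer: 1.109 km/s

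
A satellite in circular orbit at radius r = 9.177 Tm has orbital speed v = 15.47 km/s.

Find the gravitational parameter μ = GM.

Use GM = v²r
r = 9.177 Tm = 9.177 × 10^12 m
v = 15.47 km/s = 15470 m/s
v² = 2.39321 × 10^8 m²/s²
GM = v²r = 2.39321 × 10^8 × 9.177 × 10^12 = 2.19625 × 10^21 m³/s²
GM ≈ 2.196 × 10^21 m³/s²

Final answer: GM = 2.196 × 10^21 m³/s²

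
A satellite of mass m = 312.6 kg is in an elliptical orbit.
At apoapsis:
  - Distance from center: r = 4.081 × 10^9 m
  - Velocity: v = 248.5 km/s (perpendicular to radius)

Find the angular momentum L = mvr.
r = 4.081 × 10^9 m
v = 248.5 km/s = 248500 m/s
vr = 248500 × 4.081 × 10^9 = 1.01413 × 10^15 m²/s
L = m × vr = 312.6 × 1.01413 × 10^15 = 3.17017 × 10^17 kg·m²/s ≈ 3.17 × 10^17 kg·m²/s

Final answer: L = 3.17 × 10^17 kg·m²/s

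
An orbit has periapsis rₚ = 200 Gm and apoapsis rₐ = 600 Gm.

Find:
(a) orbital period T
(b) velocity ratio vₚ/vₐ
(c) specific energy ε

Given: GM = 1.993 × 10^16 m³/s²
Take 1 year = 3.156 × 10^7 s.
rₚ = 200 Gm = 2 × 10^11 m
rₐ = 600 Gm = 6 × 10^11 m
GM = 1.993 × 10^16 m³/s²
a = (rₚ + rₐ)/2 = 4 × 10^11 m
e = (rₐ − rₚ)/(rₐ + rₚ) = (4 × 10^11) / (8 × 10^11) = 0.5
(a) a³ = 6.4 × 10^34 m³;  T = 2π √(a³/GM) = 2π × 1.79199 × 10^9 s = 1.12594 × 10^10 s ≈ 356.8 years
(b) vₚ/vₐ = rₐ/rₚ (angular momentum) = (6 × 10^11) / (2 × 10^11) = 3 ≈ 3
(c) 2a = 8 × 10^11 m;  ε = −GM/(2a) = -24912.5 J/kg ≈ -24.91 kJ/kg

Final answer:
(a) orbital period T = 356.8 years
(b) velocity ratio vₚ/vₐ = 3
(c) specific energy ε = -24.91 kJ/kg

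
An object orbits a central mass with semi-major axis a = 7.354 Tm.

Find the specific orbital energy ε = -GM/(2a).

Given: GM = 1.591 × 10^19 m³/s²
a = 7.354 Tm = 7.354 × 10^12 m
GM = 1.591 × 10^19 m³/s²
2a = 1.4708 × 10^13 m
ε = −GM/(2a) = -1.08172 × 10^6 J/kg ≈ -1.082 MJ/kg

Final answer: -1.082 MJ/kg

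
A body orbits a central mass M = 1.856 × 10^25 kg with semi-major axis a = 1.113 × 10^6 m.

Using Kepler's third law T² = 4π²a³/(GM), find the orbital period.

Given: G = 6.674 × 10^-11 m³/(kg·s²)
M = 1.856 × 10^25 kg
GM = G × M = 6.674 × 10^-11 × 1.856 × 10^25 = 1.23869 × 10^15 m³/s²
a = 1.113 × 10^6 m
a³ = 1.37875 × 10^18 m³
T = 2π √(a³/GM) = 2π √((1.37875 × 10^18) / (1.23869 × 10^15)) = 2π × 33.3627 s
T = 209.624 s ≈ 3.494 minutes

Final answer: 3.494 minutes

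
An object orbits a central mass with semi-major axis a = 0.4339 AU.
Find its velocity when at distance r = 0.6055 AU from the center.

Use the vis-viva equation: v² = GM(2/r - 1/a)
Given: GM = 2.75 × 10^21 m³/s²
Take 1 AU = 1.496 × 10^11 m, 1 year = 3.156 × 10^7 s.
a = 0.4339 AU = 6.49114 × 10^10 m
r = 0.6055 AU = 9.05828 × 10^10 m
GM = 2.75 × 10^21 m³/s²
2/r − 1/a = 2.20792 × 10^-11 − 1.54056 × 10^-11 = 6.67364 × 10^-12 m⁻¹
v² = GM (2/r − 1/a) = 1.83525 × 10^10 m²/s²
v = 135471 m/s ≈ 28.58 AU/year

Final answer: 28.58 AU/year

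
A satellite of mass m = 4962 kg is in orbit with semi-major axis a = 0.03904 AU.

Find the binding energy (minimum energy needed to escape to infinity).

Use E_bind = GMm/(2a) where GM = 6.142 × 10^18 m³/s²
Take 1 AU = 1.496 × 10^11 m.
a = 0.03904 AU = 5.84038 × 10^9 m
GM = 6.142 × 10^18 m³/s²
m = 4962 kg
GMm = 6.142 × 10^18 × 4962 = 3.04766 × 10^22 m³·kg/s²
2a = 1.16808 × 10^10 m
E_bind = GMm/(2a) = 2.60913 × 10^12 J ≈ 2.609 TJ

Final answer: 2.609 TJ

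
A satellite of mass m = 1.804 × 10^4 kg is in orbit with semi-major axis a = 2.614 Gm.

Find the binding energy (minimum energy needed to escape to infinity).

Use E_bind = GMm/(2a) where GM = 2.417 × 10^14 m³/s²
a = 2.614 Gm = 2.614 × 10^9 m
GM = 2.417 × 10^14 m³/s²
m = 1.804 × 10^4 kg
GMm = 2.417 × 10^14 × 18040 = 4.36027 × 10^18 m³·kg/s²
2a = 5.228 × 10^9 m
E_bind = GMm/(2a) = 8.34022 × 10^8 J ≈ 834 MJ

Final answer: 834 MJ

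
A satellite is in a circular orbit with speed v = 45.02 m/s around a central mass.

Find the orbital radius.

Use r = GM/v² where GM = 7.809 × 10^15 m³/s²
v = 45.02 m/s
GM = 7.809 × 10^15 m³/s²
v² = 2026.8 m²/s²
r = GM/v² = (7.809 × 10^15) / 2026.8 = 3.85287 × 10^12 m ≈ 3.853 Tm

Final answer: 3.853 Tm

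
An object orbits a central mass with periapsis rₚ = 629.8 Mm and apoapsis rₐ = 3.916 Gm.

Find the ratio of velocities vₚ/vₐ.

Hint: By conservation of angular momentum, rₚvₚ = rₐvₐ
rₚ = 629.8 Mm = 6.298 × 10^8 m
rₐ = 3.916 Gm = 3.916 × 10^9 m
rₚvₚ = rₐvₐ  ⇒  vₚ/vₐ = rₐ/rₚ
vₚ/vₐ = (3.916 × 10^9) / (6.298 × 10^8) = 6.21785

Final answer: vₚ/vₐ = 6.218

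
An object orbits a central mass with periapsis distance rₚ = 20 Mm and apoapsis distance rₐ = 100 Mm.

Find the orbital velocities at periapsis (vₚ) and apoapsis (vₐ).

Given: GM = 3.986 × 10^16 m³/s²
rₚ = 20 Mm = 2 × 10^7 m
rₐ = 100 Mm = 1 × 10^8 m
GM = 3.986 × 10^16 m³/s²
a = (rₚ + rₐ)/2 = 6 × 10^7 m
Vis-viva: v² = GM (2/r − 1/a)
vₚ² = 3.986 × 10^16 × (1 × 10^-7 − 1.66667 × 10^-8) = 3.32167 × 10^9 m²/s²
vₚ = 57633.9 m/s ≈ 57.63 km/s
vₐ² = 3.986 × 10^16 × (2 × 10^-8 − 1.66667 × 10^-8) = 1.32867 × 10^8 m²/s²
vₐ = 11526.8 m/s ≈ 11.53 km/s

Final answer: vₚ = 57.63 km/s, vₐ = 11.53 km/s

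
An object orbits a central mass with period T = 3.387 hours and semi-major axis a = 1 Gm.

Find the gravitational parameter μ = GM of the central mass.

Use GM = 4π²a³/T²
T = 3.387 hours = 12193.2 s
a = 1 Gm = 1 × 10^9 m
a³ = 1 × 10^27 m³
T² = 1.48674 × 10^8 s²
GM = 4π² × (1 × 10^27) / (1.48674 × 10^8) = 2.65537 × 10^20 m³/s²
GM ≈ 2.655 × 10^20 m³/s²

Final answer: GM = 2.655 × 10^20 m³/s²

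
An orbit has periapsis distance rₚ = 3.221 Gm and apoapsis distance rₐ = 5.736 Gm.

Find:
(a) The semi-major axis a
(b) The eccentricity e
rₚ = 3.221 Gm = 3.221 × 10^9 m
rₐ = 5.736 Gm = 5.736 × 10^9 m
(a) a = (rₚ + rₐ)/2 = 4.4785 × 10^9 m ≈ 4.479 Gm
(b) e = (rₐ − rₚ)/(rₐ + rₚ) = (2.515 × 10^9) / (8.957 × 10^9) = 0.280786

Final answer:
(a) a = 4.479 Gm
(b) e = 0.2808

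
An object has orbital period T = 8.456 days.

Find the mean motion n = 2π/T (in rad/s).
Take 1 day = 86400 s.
T = 8.456 days = 730598 s
n = 2π / 730598 s = 8.60005 × 10^-6 rad/s ≈ 8.6 × 10^-6 rad/s

Final answer: n = 8.6 × 10^-6 rad/s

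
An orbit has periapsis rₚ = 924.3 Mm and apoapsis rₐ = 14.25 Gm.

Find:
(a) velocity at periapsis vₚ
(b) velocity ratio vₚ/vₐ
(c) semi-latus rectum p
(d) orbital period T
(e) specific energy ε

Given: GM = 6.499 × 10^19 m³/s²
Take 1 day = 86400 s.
rₚ = 924.3 Mm = 9.243 × 10^8 m
rₐ = 14.25 Gm = 1.425 × 10^10 m
GM = 6.499 × 10^19 m³/s²
a = (rₚ + rₐ)/2 = 7.58715 × 10^9 m
e = (rₐ − rₚ)/(rₐ + rₚ) = (1.33257 × 10^10) / (1.51743 × 10^10) = 0.878176
(a) vₚ² = GM (2/rₚ − 1/a) = 6.499 × 10^19 × (2.1638 × 10^-9 − 1.31802 × 10^-10) = 1.3206 × 10^11 m²/s²;  vₚ = 363400 m/s ≈ 363.4 km/s
(b) vₚ/vₐ = rₐ/rₚ (angular momentum) = (1.425 × 10^10) / (9.243 × 10^8) = 15.4171 ≈ 15.42
(c) 1 − e² = 0.228808;  p = a(1 − e²) = 7.58715 × 10^9 × 0.228808 = 1.736 × 10^9 m ≈ 1.736 Gm
(d) a³ = 4.36753 × 10^29 m³;  T = 2π √(a³/GM) = 2π × 81977.5 s = 515080 s ≈ 5.962 days
(e) 2a = 1.51743 × 10^10 m;  ε = −GM/(2a) = -4.2829 × 10^9 J/kg ≈ -4.283 GJ/kg

Final answer:
(a) velocity at periapsis vₚ = 363.4 km/s
(b) velocity ratio vₚ/vₐ = 15.42
(c) semi-latus rectum p = 1.736 Gm
(d) orbital period T = 5.962 days
(e) specific energy ε = -4.283 GJ/kg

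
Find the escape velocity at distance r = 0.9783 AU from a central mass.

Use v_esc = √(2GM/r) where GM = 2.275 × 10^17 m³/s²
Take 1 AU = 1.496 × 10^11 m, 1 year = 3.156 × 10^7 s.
r = 0.9783 AU = 1.46354 × 10^11 m
GM = 2.275 × 10^17 m³/s²
2GM/r = 2 × (2.275 × 10^17) / (1.46354 × 10^11) = 3.10891 × 10^6 m²/s²
v_esc = √(2GM/r) = 1763.21 m/s ≈ 0.372 AU/year

Final answer: 0.372 AU/year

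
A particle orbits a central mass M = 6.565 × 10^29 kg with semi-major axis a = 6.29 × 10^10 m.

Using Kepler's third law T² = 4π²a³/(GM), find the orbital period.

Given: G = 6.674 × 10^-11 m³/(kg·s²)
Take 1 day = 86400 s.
M = 6.565 × 10^29 kg
GM = G × M = 6.674 × 10^-11 × 6.565 × 10^29 = 4.38148 × 10^19 m³/s²
a = 6.29 × 10^10 m
a³ = 2.48858 × 10^32 m³
T = 2π √(a³/GM) = 2π √((2.48858 × 10^32) / (4.38148 × 10^19)) = 2π × 2.38323 × 10^6 s
T = 1.49743 × 10^7 s ≈ 173.3 days

Final answer: 173.3 days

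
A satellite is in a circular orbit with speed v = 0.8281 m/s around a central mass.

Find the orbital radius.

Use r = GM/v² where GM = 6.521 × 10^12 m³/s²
v = 0.8281 m/s
GM = 6.521 × 10^12 m³/s²
v² = 0.68575 m²/s²
r = GM/v² = (6.521 × 10^12) / 0.68575 = 9.5093 × 10^12 m ≈ 9.509 × 10^12 m

Final answer: 9.509 × 10^12 m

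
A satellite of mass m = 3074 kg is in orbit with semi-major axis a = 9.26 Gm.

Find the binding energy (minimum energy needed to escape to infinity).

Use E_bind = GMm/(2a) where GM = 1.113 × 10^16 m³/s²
a = 9.26 Gm = 9.26 × 10^9 m
GM = 1.113 × 10^16 m³/s²
m = 3074 kg
GMm = 1.113 × 10^16 × 3074 = 3.42136 × 10^19 m³·kg/s²
2a = 1.852 × 10^10 m
E_bind = GMm/(2a) = 1.84739 × 10^9 J ≈ 1.847 GJ

Final answer: 1.847 GJ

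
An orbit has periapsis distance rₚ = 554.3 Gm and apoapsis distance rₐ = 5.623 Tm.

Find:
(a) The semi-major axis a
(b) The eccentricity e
rₚ = 554.3 Gm = 5.543 × 10^11 m
rₐ = 5.623 Tm = 5.623 × 10^12 m
(a) a = (rₚ + rₐ)/2 = 3.08865 × 10^12 m ≈ 3.089 Tm
(b) e = (rₐ − rₚ)/(rₐ + rₚ) = (5.0687 × 10^12) / (6.1773 × 10^12) = 0.820536

Final answer:
(a) a = 3.089 Tm
(b) e = 0.8205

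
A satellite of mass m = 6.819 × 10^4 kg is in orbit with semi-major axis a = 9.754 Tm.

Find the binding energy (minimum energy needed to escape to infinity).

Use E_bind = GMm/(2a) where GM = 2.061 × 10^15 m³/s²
a = 9.754 Tm = 9.754 × 10^12 m
GM = 2.061 × 10^15 m³/s²
m = 6.819 × 10^4 kg
GMm = 2.061 × 10^15 × 68190 = 1.4054 × 10^20 m³·kg/s²
2a = 1.9508 × 10^13 m
E_bind = GMm/(2a) = 7.2042 × 10^6 J ≈ 7.204 MJ

Final answer: 7.204 MJ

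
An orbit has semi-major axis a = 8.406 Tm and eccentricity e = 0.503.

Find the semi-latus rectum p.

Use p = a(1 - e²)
a = 8.406 Tm = 8.406 × 10^12 m
e = 0.503,  e² = 0.253009,  1 − e² = 0.746991
p = a(1 − e²) = 8.406 × 10^12 m × 0.746991 = 6.27921 × 10^12 m ≈ 6.279 Tm

Final answer: p = 6.279 Tm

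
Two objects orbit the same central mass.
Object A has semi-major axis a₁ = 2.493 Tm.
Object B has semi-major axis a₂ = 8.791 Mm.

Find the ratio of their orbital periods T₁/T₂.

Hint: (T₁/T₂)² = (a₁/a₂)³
a₁ = 2.493 Tm = 2.493 × 10^12 m
a₂ = 8.791 Mm = 8.791 × 10^6 m
a₁/a₂ = 283585
T₁/T₂ = (a₁/a₂)^(3/2) = (283585)^1.5 = 1.51017 × 10^8

Final answer: T₁/T₂ = 1.51 × 10^8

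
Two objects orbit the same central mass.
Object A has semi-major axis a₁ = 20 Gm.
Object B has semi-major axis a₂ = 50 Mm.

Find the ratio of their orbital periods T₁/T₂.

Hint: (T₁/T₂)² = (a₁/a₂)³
a₁ = 20 Gm = 2 × 10^10 m
a₂ = 50 Mm = 5 × 10^7 m
a₁/a₂ = 400
T₁/T₂ = (a₁/a₂)^(3/2) = (400)^1.5 = 8000

Final answer: T₁/T₂ = 8000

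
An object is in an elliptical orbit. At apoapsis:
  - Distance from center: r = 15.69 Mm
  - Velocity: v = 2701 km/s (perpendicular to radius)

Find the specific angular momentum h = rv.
r = 15.69 Mm = 1.569 × 10^7 m
v = 2701 km/s = 2.701 × 10^6 m/s
h = rv = 1.569 × 10^7 × 2.701 × 10^6 = 4.23787 × 10^13 m²/s ≈ 4.238 × 10^13 m²/s

Final answer: h = 4.238 × 10^13 m²/s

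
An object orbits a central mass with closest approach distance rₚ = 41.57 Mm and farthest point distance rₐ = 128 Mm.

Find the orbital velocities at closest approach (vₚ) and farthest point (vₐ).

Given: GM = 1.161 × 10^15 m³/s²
rₚ = 41.57 Mm = 4.157 × 10^7 m
rₐ = 128 Mm = 1.28 × 10^8 m
GM = 1.161 × 10^15 m³/s²
a = (rₚ + rₐ)/2 = 8.4785 × 10^7 m
Vis-viva: v² = GM (2/r − 1/a)
vₚ² = 1.161 × 10^15 × (4.81116 × 10^-8 − 1.17945 × 10^-8) = 4.21641 × 10^7 m²/s²
vₚ = 6493.39 m/s ≈ 6.493 km/s
vₐ² = 1.161 × 10^15 × (1.5625 × 10^-8 − 1.17945 × 10^-8) = 4.44717 × 10^6 m²/s²
vₐ = 2108.83 m/s ≈ 2.109 km/s

Final answer: vₚ = 6.493 km/s, vₐ = 2.109 km/s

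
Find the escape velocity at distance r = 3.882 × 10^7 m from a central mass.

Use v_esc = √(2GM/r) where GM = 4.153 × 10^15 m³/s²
r = 3.882 × 10^7 m
GM = 4.153 × 10^15 m³/s²
2GM/r = 2 × (4.153 × 10^15) / (3.882 × 10^7) = 2.13962 × 10^8 m²/s²
v_esc = √(2GM/r) = 14627.4 m/s ≈ 14.63 km/s

Final answer: 14.63 km/s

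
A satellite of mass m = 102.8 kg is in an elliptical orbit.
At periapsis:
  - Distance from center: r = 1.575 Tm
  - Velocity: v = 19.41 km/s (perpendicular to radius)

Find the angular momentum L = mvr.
r = 1.575 Tm = 1.575 × 10^12 m
v = 19.41 km/s = 19410 m/s
vr = 19410 × 1.575 × 10^12 = 3.05708 × 10^16 m²/s
L = m × vr = 102.8 × 3.05708 × 10^16 = 3.14267 × 10^18 kg·m²/s ≈ 3.143 × 10^18 kg·m²/s

Final answer: L = 3.143 × 10^18 kg·m²/s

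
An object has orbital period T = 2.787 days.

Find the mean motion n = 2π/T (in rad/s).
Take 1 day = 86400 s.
T = 2.787 days = 240797 s
n = 2π / 240797 s = 2.60933 × 10^-5 rad/s ≈ 2.609 × 10^-5 rad/s

Final answer: n = 2.609 × 10^-5 rad/s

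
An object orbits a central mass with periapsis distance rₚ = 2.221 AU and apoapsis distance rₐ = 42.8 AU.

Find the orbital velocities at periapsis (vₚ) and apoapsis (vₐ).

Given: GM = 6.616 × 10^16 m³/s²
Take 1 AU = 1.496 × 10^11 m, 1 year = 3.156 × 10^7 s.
rₚ = 2.221 AU = 3.32262 × 10^11 m
rₐ = 42.8 AU = 6.40288 × 10^12 m
GM = 6.616 × 10^16 m³/s²
a = (rₚ + rₐ)/2 = 3.36757 × 10^12 m
Vis-viva: v² = GM (2/r − 1/a)
vₚ² = 6.616 × 10^16 × (6.01935 × 10^-12 − 2.9695 × 10^-13) = 378594 m²/s²
vₚ = 615.3 m/s ≈ 0.1298 AU/year
vₐ² = 6.616 × 10^16 × (3.12359 × 10^-13 − 2.9695 × 10^-13) = 1019.49 m²/s²
vₐ = 31.9295 m/s ≈ 31.93 m/s

Final answer: vₚ = 0.1298 AU/year, vₐ = 31.93 m/s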